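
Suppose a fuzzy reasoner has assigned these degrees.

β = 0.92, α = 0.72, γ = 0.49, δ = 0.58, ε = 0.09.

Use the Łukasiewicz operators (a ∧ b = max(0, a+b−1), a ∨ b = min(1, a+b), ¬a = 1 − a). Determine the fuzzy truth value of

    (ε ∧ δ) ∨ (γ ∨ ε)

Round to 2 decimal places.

ε ∧ δ = max(0, a+b−1) on (0.09, 0.58) = 0.00
γ ∨ ε = min(1, a+b) on (0.49, 0.09) = 0.58
(ε ∧ δ) ∨ (γ ∨ ε) = min(1, a+b) on (0.00, 0.58) = 0.58

0.58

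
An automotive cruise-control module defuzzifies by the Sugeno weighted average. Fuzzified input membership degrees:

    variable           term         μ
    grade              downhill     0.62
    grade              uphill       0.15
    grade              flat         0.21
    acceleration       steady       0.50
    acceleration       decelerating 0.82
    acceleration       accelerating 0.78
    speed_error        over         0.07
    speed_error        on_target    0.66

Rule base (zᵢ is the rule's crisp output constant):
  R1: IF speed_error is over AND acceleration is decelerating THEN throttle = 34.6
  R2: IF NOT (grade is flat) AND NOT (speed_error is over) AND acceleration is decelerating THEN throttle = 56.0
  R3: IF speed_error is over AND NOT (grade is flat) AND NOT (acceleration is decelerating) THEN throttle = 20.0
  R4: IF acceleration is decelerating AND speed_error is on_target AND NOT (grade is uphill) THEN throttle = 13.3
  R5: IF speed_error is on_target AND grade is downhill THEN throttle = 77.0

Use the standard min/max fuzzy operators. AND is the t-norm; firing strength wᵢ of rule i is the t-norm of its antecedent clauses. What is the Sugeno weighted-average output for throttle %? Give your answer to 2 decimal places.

47.32

R1 (z=34.6): over=0.07, decelerating=0.82; AND[min(a, b)] → w = 0.07
R2 (z=56.0): ¬flat=1−0.21=0.79, ¬over=1−0.07=0.93, decelerating=0.82; AND[min(a, b)] → w = 0.79
R3 (z=20.0): over=0.07, ¬flat=1−0.21=0.79, ¬decelerating=1−0.82=0.18; AND[min(a, b)] → w = 0.07
R4 (z=13.3): decelerating=0.82, on_target=0.66, ¬uphill=1−0.15=0.85; AND[min(a, b)] → w = 0.66
R5 (z=77.0): on_target=0.66, downhill=0.62; AND[min(a, b)] → w = 0.62
Weighted average = (0.07·34.6 + 0.79·56.0 + 0.07·20.0 + 0.66·13.3 + 0.62·77.0) / (0.07 + 0.79 + 0.07 + 0.66 + 0.62)
  = 104.5800 / 2.2100 = 47.32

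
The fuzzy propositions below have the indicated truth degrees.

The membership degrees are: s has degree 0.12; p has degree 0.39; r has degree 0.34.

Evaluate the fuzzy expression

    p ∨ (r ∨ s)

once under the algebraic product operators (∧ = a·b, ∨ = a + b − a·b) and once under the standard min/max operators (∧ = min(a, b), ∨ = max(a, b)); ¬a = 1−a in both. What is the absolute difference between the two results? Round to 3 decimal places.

Under algebraic product:
  r ∨ s = a + b − a·b on (0.3400, 0.1200) = 0.4192
  p ∨ (r ∨ s) = a + b − a·b on (0.3900, 0.4192) = 0.6457
  → value = 0.6457
Under standard min/max:
  r ∨ s = max(a, b) on (0.34, 0.12) = 0.34
  p ∨ (r ∨ s) = max(a, b) on (0.39, 0.34) = 0.39
  → value = 0.3900
|0.6457 − 0.3900| = 0.256

0.256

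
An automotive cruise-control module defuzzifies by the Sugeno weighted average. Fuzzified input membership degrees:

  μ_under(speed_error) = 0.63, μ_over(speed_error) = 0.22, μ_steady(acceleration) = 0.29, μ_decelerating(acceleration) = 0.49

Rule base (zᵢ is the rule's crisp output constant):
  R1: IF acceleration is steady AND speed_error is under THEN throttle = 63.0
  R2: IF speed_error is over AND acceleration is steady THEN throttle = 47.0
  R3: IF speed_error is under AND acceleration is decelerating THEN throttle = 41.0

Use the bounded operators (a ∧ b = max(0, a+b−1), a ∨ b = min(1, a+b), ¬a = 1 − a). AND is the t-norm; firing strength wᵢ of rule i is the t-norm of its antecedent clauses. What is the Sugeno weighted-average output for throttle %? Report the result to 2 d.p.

41.00

R1 (z=63.0): steady=0.29, under=0.63; AND[max(0, a+b−1)] → w = 0.00
R2 (z=47.0): over=0.22, steady=0.29; AND[max(0, a+b−1)] → w = 0.00
R3 (z=41.0): under=0.63, decelerating=0.49; AND[max(0, a+b−1)] → w = 0.12
Weighted average = (0.00·63.0 + 0.00·47.0 + 0.12·41.0) / (0.00 + 0.00 + 0.12)
  = 4.9200 / 0.1200 = 41.00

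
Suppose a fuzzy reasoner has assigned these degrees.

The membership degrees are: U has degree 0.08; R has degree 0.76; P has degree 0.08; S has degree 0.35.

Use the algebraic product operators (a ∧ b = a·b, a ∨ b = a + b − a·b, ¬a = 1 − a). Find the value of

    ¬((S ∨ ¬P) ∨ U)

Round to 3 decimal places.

¬P = 1 − 0.0800 = 0.9200
S ∨ ¬P = a + b − a·b on (0.3500, 0.9200) = 0.9480
(S ∨ ¬P) ∨ U = a + b − a·b on (0.9480, 0.0800) = 0.9522
¬((S ∨ ¬P) ∨ U) = 1 − 0.9522 = 0.0478

0.048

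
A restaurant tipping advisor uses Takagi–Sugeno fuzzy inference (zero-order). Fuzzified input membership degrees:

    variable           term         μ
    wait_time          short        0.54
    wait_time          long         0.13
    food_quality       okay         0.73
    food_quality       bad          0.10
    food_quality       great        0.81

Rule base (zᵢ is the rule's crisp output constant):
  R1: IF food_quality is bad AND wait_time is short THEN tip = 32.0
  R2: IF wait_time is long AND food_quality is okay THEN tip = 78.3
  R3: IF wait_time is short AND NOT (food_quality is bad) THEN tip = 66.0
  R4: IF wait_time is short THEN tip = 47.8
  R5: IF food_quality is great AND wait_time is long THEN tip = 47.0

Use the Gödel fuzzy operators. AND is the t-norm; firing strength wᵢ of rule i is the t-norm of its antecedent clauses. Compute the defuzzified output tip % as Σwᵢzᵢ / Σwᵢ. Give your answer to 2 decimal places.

R1 (z=32.0): bad=0.10, short=0.54; AND[min(a, b)] → w = 0.10
R2 (z=78.3): long=0.13, okay=0.73; AND[min(a, b)] → w = 0.13
R3 (z=66.0): short=0.54, ¬bad=1−0.10=0.90; AND[min(a, b)] → w = 0.54
R4 (z=47.8): short=0.54 → w = 0.54
R5 (z=47.0): great=0.81, long=0.13; AND[min(a, b)] → w = 0.13
Weighted average = (0.10·32.0 + 0.13·78.3 + 0.54·66.0 + 0.54·47.8 + 0.13·47.0) / (0.10 + 0.13 + 0.54 + 0.54 + 0.13)
  = 80.9410 / 1.4400 = 56.21

56.21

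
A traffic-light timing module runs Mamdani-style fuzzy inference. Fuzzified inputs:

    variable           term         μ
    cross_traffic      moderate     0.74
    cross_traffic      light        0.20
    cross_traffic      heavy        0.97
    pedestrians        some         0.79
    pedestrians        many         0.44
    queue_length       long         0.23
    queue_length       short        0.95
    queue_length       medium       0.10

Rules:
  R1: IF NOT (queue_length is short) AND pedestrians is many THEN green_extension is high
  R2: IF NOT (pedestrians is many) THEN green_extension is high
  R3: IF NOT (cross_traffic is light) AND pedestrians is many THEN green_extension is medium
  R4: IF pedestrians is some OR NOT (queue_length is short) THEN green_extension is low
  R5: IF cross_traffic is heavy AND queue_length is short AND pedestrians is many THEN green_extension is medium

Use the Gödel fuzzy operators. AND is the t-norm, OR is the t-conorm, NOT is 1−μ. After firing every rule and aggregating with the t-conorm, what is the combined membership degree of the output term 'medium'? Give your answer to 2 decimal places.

R1: ¬short=1−0.95=0.05, many=0.44; AND[min(a, b)] → w = 0.05
R2: ¬many=1−0.44=0.56 → w = 0.56
R3: ¬light=1−0.20=0.80, many=0.44; AND[min(a, b)] → w = 0.44
R4: some=0.79, ¬short=1−0.95=0.05; OR[max(a, b)] → w = 0.79
R5: heavy=0.97, short=0.95, many=0.44; AND[min(a, b)] → w = 0.44
Rules with consequent 'medium': {R3, R5} → strengths 0.44, 0.44
Aggregate via t-conorm [max(a, b)]: 0.44

0.44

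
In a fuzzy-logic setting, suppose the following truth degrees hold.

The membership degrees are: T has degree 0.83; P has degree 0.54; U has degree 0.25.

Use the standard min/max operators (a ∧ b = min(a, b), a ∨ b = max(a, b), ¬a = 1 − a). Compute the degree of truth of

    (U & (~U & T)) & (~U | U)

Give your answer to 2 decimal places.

~U = 1 − 0.25 = 0.75
~U & T = min(a, b) on (0.75, 0.83) = 0.75
U & (~U & T) = min(a, b) on (0.25, 0.75) = 0.25
~U = 1 − 0.25 = 0.75
~U | U = max(a, b) on (0.75, 0.25) = 0.75
(U & (~U & T)) & (~U | U) = min(a, b) on (0.25, 0.75) = 0.25

0.25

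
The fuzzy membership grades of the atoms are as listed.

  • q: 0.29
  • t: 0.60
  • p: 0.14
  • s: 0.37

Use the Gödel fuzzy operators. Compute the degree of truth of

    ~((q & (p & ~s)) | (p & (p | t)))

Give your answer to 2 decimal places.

~s = 1 − 0.37 = 0.63
p & ~s = min(a, b) on (0.14, 0.63) = 0.14
q & (p & ~s) = min(a, b) on (0.29, 0.14) = 0.14
p | t = max(a, b) on (0.14, 0.60) = 0.60
p & (p | t) = min(a, b) on (0.14, 0.60) = 0.14
(q & (p & ~s)) | (p & (p | t)) = max(a, b) on (0.14, 0.14) = 0.14
~((q & (p & ~s)) | (p & (p | t))) = 1 − 0.14 = 0.86

0.86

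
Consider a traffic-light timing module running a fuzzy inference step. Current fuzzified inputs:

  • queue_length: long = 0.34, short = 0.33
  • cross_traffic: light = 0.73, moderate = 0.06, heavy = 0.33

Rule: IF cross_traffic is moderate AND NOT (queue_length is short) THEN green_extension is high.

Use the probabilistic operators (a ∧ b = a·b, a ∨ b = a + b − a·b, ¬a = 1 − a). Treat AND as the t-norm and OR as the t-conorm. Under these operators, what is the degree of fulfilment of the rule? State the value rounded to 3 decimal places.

firing strength: moderate=0.06, ¬short=1−0.33=0.67; AND[a·b] → w = 0.0402

0.040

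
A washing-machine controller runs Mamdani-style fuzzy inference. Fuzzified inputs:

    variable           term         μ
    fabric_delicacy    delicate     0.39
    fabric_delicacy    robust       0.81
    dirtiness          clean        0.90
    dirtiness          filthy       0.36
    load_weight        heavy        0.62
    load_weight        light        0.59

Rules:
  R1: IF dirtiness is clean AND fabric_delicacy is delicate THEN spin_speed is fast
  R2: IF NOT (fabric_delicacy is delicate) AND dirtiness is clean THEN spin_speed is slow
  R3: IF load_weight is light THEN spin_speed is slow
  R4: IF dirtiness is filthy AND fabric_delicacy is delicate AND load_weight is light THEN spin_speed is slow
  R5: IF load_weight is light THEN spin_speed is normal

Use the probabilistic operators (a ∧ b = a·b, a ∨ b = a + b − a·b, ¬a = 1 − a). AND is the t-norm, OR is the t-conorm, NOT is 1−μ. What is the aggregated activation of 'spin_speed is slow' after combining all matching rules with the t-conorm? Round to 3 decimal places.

0.830

R1: clean=0.90, delicate=0.39; AND[a·b] → w = 0.3510
R2: ¬delicate=1−0.39=0.61, clean=0.90; AND[a·b] → w = 0.5490
R3: light=0.59 → w = 0.5900
R4: filthy=0.36, delicate=0.39, light=0.59; AND[a·b] → w = 0.0828
R5: light=0.59 → w = 0.5900
Rules with consequent 'slow': {R2, R3, R4} → strengths 0.5490, 0.5900, 0.0828
Aggregate via t-conorm [a + b − a·b]: 0.8304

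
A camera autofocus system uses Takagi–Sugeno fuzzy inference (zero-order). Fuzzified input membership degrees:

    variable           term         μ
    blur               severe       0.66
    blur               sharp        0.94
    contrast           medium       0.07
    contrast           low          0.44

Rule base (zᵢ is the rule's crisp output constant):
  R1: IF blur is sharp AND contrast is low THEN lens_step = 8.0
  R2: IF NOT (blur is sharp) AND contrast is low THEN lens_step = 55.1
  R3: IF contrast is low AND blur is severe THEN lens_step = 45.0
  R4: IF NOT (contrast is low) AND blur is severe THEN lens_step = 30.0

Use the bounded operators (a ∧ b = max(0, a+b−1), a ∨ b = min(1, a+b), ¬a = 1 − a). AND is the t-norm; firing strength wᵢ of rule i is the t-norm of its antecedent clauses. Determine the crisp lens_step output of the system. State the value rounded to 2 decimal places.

20.20

R1 (z=8.0): sharp=0.94, low=0.44; AND[max(0, a+b−1)] → w = 0.38
R2 (z=55.1): ¬sharp=1−0.94=0.06, low=0.44; AND[max(0, a+b−1)] → w = 0.00
R3 (z=45.0): low=0.44, severe=0.66; AND[max(0, a+b−1)] → w = 0.10
R4 (z=30.0): ¬low=1−0.44=0.56, severe=0.66; AND[max(0, a+b−1)] → w = 0.22
Weighted average = (0.38·8.0 + 0.00·55.1 + 0.10·45.0 + 0.22·30.0) / (0.38 + 0.00 + 0.10 + 0.22)
  = 14.1400 / 0.7000 = 20.20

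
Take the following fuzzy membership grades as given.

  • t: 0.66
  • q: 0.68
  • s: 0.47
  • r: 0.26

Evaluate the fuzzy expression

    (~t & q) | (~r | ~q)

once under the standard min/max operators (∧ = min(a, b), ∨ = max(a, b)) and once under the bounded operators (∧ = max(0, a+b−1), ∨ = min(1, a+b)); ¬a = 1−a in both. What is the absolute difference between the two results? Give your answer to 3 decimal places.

0.260

Under standard min/max:
  ~t = 1 − 0.66 = 0.34
  ~t & q = min(a, b) on (0.34, 0.68) = 0.34
  ~r = 1 − 0.26 = 0.74
  ~q = 1 − 0.68 = 0.32
  ~r | ~q = max(a, b) on (0.74, 0.32) = 0.74
  (~t & q) | (~r | ~q) = max(a, b) on (0.34, 0.74) = 0.74
  → value = 0.7400
Under bounded:
  ~t = 1 − 0.66 = 0.34
  ~t & q = max(0, a+b−1) on (0.34, 0.68) = 0.02
  ~r = 1 − 0.26 = 0.74
  ~q = 1 − 0.68 = 0.32
  ~r | ~q = min(1, a+b) on (0.74, 0.32) = 1.00
  (~t & q) | (~r | ~q) = min(1, a+b) on (0.02, 1.00) = 1.00
  → value = 1.0000
|0.7400 − 1.0000| = 0.260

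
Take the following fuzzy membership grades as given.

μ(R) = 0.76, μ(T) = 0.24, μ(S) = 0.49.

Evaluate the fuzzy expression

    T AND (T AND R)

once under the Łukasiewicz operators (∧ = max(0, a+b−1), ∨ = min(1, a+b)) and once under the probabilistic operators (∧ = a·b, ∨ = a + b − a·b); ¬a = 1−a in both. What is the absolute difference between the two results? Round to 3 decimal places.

0.044

Under Łukasiewicz:
  T AND R = max(0, a+b−1) on (0.24, 0.76) = 0.00
  T AND (T AND R) = max(0, a+b−1) on (0.24, 0.00) = 0.00
  → value = 0.0000
Under probabilistic:
  T AND R = a·b on (0.2400, 0.7600) = 0.1824
  T AND (T AND R) = a·b on (0.2400, 0.1824) = 0.0438
  → value = 0.0438
|0.0000 − 0.0438| = 0.044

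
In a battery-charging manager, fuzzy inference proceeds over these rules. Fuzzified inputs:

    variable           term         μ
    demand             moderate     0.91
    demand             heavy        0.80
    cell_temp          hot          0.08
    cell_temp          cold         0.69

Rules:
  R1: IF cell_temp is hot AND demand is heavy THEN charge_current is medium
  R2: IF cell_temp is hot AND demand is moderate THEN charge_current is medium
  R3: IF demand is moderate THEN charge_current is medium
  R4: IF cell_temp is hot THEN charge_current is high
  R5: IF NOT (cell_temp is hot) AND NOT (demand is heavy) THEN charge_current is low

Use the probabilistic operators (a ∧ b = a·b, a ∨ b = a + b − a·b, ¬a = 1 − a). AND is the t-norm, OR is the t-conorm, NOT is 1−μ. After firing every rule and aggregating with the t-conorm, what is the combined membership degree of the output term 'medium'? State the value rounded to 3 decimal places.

0.922

R1: hot=0.08, heavy=0.80; AND[a·b] → w = 0.0640
R2: hot=0.08, moderate=0.91; AND[a·b] → w = 0.0728
R3: moderate=0.91 → w = 0.9100
R4: hot=0.08 → w = 0.0800
R5: ¬hot=1−0.08=0.92, ¬heavy=1−0.80=0.20; AND[a·b] → w = 0.1840
Rules with consequent 'medium': {R1, R2, R3} → strengths 0.0640, 0.0728, 0.9100
Aggregate via t-conorm [a + b − a·b]: 0.9219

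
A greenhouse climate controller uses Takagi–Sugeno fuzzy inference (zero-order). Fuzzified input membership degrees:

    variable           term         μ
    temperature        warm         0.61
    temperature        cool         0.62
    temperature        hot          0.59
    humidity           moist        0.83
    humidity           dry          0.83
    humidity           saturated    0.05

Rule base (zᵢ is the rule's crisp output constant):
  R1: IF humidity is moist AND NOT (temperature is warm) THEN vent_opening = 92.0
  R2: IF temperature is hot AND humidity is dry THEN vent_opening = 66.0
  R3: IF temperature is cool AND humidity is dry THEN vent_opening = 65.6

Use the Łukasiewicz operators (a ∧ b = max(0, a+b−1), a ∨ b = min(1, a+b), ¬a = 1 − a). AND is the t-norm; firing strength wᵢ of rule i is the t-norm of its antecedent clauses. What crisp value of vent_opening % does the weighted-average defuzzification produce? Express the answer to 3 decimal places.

71.083

R1 (z=92.0): moist=0.83, ¬warm=1−0.61=0.39; AND[max(0, a+b−1)] → w = 0.22
R2 (z=66.0): hot=0.59, dry=0.83; AND[max(0, a+b−1)] → w = 0.42
R3 (z=65.6): cool=0.62, dry=0.83; AND[max(0, a+b−1)] → w = 0.45
Weighted average = (0.22·92.0 + 0.42·66.0 + 0.45·65.6) / (0.22 + 0.42 + 0.45)
  = 77.4800 / 1.0900 = 71.083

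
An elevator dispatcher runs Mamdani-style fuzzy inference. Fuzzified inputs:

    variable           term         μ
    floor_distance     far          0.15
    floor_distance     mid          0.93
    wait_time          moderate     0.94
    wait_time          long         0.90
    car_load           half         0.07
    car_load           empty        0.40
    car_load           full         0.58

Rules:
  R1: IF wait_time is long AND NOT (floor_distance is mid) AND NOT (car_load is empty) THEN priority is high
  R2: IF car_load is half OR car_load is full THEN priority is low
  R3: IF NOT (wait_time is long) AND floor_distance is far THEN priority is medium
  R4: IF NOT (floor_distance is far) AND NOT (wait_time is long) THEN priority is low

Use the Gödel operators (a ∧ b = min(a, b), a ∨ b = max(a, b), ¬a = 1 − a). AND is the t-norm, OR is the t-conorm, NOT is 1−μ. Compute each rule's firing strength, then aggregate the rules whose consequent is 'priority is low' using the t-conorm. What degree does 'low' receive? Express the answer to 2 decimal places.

R1: long=0.90, ¬mid=1−0.93=0.07, ¬empty=1−0.40=0.60; AND[min(a, b)] → w = 0.07
R2: half=0.07, full=0.58; OR[max(a, b)] → w = 0.58
R3: ¬long=1−0.90=0.10, far=0.15; AND[min(a, b)] → w = 0.10
R4: ¬far=1−0.15=0.85, ¬long=1−0.90=0.10; AND[min(a, b)] → w = 0.10
Rules with consequent 'low': {R2, R4} → strengths 0.58, 0.10
Aggregate via t-conorm [max(a, b)]: 0.58

0.58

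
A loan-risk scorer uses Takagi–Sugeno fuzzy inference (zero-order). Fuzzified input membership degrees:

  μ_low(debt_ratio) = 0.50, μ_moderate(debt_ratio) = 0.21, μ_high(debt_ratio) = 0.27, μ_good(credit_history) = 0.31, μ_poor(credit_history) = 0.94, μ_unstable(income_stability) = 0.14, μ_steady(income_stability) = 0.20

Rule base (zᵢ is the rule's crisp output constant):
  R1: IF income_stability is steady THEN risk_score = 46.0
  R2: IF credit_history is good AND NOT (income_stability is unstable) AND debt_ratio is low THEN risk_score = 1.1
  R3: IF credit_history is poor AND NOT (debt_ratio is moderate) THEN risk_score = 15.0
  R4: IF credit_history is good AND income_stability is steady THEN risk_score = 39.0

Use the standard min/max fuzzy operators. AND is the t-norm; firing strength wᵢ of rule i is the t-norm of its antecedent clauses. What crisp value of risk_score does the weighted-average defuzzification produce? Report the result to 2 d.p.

19.46

R1 (z=46.0): steady=0.20 → w = 0.20
R2 (z=1.1): good=0.31, ¬unstable=1−0.14=0.86, low=0.50; AND[min(a, b)] → w = 0.31
R3 (z=15.0): poor=0.94, ¬moderate=1−0.21=0.79; AND[min(a, b)] → w = 0.79
R4 (z=39.0): good=0.31, steady=0.20; AND[min(a, b)] → w = 0.20
Weighted average = (0.20·46.0 + 0.31·1.1 + 0.79·15.0 + 0.20·39.0) / (0.20 + 0.31 + 0.79 + 0.20)
  = 29.1910 / 1.5000 = 19.46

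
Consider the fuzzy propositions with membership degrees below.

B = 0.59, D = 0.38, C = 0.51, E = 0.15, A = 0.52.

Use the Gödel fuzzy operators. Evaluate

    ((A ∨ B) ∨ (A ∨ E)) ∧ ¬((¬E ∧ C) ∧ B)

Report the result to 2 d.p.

0.49

A ∨ B = max(a, b) on (0.52, 0.59) = 0.59
A ∨ E = max(a, b) on (0.52, 0.15) = 0.52
(A ∨ B) ∨ (A ∨ E) = max(a, b) on (0.59, 0.52) = 0.59
¬E = 1 − 0.15 = 0.85
¬E ∧ C = min(a, b) on (0.85, 0.51) = 0.51
(¬E ∧ C) ∧ B = min(a, b) on (0.51, 0.59) = 0.51
¬((¬E ∧ C) ∧ B) = 1 − 0.51 = 0.49
((A ∨ B) ∨ (A ∨ E)) ∧ ¬((¬E ∧ C) ∧ B) = min(a, b) on (0.59, 0.49) = 0.49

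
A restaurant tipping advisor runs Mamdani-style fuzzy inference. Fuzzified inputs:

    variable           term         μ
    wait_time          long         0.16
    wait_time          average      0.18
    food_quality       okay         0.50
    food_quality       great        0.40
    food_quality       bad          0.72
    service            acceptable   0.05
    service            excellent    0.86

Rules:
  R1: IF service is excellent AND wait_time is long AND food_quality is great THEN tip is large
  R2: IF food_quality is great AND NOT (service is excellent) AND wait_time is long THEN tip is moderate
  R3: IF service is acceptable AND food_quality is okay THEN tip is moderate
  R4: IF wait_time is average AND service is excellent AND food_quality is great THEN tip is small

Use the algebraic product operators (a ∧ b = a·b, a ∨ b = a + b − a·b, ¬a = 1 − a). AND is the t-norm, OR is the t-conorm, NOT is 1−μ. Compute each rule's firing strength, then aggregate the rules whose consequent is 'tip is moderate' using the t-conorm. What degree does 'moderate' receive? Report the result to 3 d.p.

R1: excellent=0.86, long=0.16, great=0.40; AND[a·b] → w = 0.0550
R2: great=0.40, ¬excellent=1−0.86=0.14, long=0.16; AND[a·b] → w = 0.0090
R3: acceptable=0.05, okay=0.50; AND[a·b] → w = 0.0250
R4: average=0.18, excellent=0.86, great=0.40; AND[a·b] → w = 0.0619
Rules with consequent 'moderate': {R2, R3} → strengths 0.0090, 0.0250
Aggregate via t-conorm [a + b − a·b]: 0.0337

0.034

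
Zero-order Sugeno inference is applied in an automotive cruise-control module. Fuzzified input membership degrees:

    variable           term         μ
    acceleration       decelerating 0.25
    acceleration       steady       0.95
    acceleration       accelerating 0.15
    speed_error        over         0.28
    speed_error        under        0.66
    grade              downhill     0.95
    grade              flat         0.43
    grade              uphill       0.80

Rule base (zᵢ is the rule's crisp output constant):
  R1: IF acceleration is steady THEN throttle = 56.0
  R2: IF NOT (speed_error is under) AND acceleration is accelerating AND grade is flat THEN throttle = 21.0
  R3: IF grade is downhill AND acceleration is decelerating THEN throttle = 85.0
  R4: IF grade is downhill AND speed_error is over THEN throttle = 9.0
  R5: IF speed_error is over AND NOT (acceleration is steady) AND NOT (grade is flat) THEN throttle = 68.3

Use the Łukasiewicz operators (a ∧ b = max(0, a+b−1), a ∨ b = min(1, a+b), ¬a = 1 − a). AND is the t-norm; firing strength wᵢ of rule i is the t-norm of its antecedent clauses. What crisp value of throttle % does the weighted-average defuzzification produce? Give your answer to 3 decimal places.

52.370

R1 (z=56.0): steady=0.95 → w = 0.95
R2 (z=21.0): ¬under=1−0.66=0.34, accelerating=0.15, flat=0.43; AND[max(0, a+b−1)] → w = 0.00
R3 (z=85.0): downhill=0.95, decelerating=0.25; AND[max(0, a+b−1)] → w = 0.20
R4 (z=9.0): downhill=0.95, over=0.28; AND[max(0, a+b−1)] → w = 0.23
R5 (z=68.3): over=0.28, ¬steady=1−0.95=0.05, ¬flat=1−0.43=0.57; AND[max(0, a+b−1)] → w = 0.00
Weighted average = (0.95·56.0 + 0.00·21.0 + 0.20·85.0 + 0.23·9.0 + 0.00·68.3) / (0.95 + 0.00 + 0.20 + 0.23 + 0.00)
  = 72.2700 / 1.3800 = 52.370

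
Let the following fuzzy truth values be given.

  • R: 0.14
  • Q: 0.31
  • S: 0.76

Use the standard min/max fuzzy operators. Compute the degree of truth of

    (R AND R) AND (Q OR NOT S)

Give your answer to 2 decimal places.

R AND R = min(a, b) on (0.14, 0.14) = 0.14
NOT S = 1 − 0.76 = 0.24
Q OR NOT S = max(a, b) on (0.31, 0.24) = 0.31
(R AND R) AND (Q OR NOT S) = min(a, b) on (0.14, 0.31) = 0.14

0.14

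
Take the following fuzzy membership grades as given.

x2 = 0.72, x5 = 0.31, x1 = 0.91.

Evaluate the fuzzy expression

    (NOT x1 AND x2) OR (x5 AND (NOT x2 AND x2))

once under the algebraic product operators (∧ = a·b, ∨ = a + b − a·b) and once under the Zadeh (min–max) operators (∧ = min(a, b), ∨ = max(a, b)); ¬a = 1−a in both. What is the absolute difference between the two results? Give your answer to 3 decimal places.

Under algebraic product:
  NOT x1 = 1 − 0.9100 = 0.0900
  NOT x1 AND x2 = a·b on (0.0900, 0.7200) = 0.0648
  NOT x2 = 1 − 0.7200 = 0.2800
  NOT x2 AND x2 = a·b on (0.2800, 0.7200) = 0.2016
  x5 AND (NOT x2 AND x2) = a·b on (0.3100, 0.2016) = 0.0625
  (NOT x1 AND x2) OR (x5 AND (NOT x2 AND x2)) = a + b − a·b on (0.0648, 0.0625) = 0.1232
  → value = 0.1232
Under Zadeh (min–max):
  NOT x1 = 1 − 0.91 = 0.09
  NOT x1 AND x2 = min(a, b) on (0.09, 0.72) = 0.09
  NOT x2 = 1 − 0.72 = 0.28
  NOT x2 AND x2 = min(a, b) on (0.28, 0.72) = 0.28
  x5 AND (NOT x2 AND x2) = min(a, b) on (0.31, 0.28) = 0.28
  (NOT x1 AND x2) OR (x5 AND (NOT x2 AND x2)) = max(a, b) on (0.09, 0.28) = 0.28
  → value = 0.2800
|0.1232 − 0.2800| = 0.157

0.157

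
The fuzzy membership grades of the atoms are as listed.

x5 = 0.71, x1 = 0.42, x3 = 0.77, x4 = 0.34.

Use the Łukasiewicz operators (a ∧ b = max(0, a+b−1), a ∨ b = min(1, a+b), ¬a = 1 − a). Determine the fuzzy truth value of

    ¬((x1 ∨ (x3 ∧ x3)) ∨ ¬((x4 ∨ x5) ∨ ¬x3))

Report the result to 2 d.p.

x3 ∧ x3 = max(0, a+b−1) on (0.77, 0.77) = 0.54
x1 ∨ (x3 ∧ x3) = min(1, a+b) on (0.42, 0.54) = 0.96
x4 ∨ x5 = min(1, a+b) on (0.34, 0.71) = 1.00
¬x3 = 1 − 0.77 = 0.23
(x4 ∨ x5) ∨ ¬x3 = min(1, a+b) on (1.00, 0.23) = 1.00
¬((x4 ∨ x5) ∨ ¬x3) = 1 − 1.00 = 0.00
(x1 ∨ (x3 ∧ x3)) ∨ ¬((x4 ∨ x5) ∨ ¬x3) = min(1, a+b) on (0.96, 0.00) = 0.96
¬((x1 ∨ (x3 ∧ x3)) ∨ ¬((x4 ∨ x5) ∨ ¬x3)) = 1 − 0.96 = 0.04

0.04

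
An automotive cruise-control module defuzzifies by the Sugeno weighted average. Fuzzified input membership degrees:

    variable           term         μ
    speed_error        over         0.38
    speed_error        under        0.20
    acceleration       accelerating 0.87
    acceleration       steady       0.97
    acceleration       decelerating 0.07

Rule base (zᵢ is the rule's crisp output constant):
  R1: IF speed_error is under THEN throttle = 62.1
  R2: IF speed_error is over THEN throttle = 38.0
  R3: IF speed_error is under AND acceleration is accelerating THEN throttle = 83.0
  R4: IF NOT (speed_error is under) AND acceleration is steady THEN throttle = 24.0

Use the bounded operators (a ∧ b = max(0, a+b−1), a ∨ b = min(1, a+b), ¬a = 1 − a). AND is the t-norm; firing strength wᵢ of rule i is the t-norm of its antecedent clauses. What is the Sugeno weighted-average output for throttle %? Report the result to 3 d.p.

36.021

R1 (z=62.1): under=0.20 → w = 0.20
R2 (z=38.0): over=0.38 → w = 0.38
R3 (z=83.0): under=0.20, accelerating=0.87; AND[max(0, a+b−1)] → w = 0.07
R4 (z=24.0): ¬under=1−0.20=0.80, steady=0.97; AND[max(0, a+b−1)] → w = 0.77
Weighted average = (0.20·62.1 + 0.38·38.0 + 0.07·83.0 + 0.77·24.0) / (0.20 + 0.38 + 0.07 + 0.77)
  = 51.1500 / 1.4200 = 36.021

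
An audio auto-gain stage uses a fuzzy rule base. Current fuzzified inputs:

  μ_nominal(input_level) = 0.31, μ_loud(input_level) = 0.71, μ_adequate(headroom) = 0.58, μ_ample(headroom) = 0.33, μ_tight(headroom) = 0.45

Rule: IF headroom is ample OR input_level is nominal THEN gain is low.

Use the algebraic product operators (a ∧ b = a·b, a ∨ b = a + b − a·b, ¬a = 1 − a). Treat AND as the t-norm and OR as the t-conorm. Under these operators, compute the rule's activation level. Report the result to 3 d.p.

firing strength: ample=0.33, nominal=0.31; OR[a + b − a·b] → w = 0.5377

0.538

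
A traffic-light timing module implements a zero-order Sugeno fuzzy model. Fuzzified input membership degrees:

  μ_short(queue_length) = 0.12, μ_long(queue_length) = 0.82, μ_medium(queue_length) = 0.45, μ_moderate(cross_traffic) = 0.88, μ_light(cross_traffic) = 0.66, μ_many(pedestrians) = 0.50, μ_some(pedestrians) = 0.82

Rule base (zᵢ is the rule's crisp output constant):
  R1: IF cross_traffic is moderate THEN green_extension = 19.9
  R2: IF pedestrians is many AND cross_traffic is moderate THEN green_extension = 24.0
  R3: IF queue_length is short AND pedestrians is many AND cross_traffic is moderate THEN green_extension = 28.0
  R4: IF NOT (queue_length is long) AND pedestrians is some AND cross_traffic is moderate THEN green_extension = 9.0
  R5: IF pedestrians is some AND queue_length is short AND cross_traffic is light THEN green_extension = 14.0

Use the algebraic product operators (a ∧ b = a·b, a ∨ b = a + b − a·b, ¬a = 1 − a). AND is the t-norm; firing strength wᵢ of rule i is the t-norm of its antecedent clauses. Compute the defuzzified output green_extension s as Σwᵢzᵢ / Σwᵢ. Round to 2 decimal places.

R1 (z=19.9): moderate=0.88 → w = 0.8800
R2 (z=24.0): many=0.50, moderate=0.88; AND[a·b] → w = 0.4400
R3 (z=28.0): short=0.12, many=0.50, moderate=0.88; AND[a·b] → w = 0.0528
R4 (z=9.0): ¬long=1−0.82=0.18, some=0.82, moderate=0.88; AND[a·b] → w = 0.1299
R5 (z=14.0): some=0.82, short=0.12, light=0.66; AND[a·b] → w = 0.0649
Weighted average = (0.8800·19.9 + 0.4400·24.0 + 0.0528·28.0 + 0.1299·9.0 + 0.0649·14.0) / (0.8800 + 0.4400 + 0.0528 + 0.1299 + 0.0649)
  = 31.6286 / 1.5676 = 20.18

20.18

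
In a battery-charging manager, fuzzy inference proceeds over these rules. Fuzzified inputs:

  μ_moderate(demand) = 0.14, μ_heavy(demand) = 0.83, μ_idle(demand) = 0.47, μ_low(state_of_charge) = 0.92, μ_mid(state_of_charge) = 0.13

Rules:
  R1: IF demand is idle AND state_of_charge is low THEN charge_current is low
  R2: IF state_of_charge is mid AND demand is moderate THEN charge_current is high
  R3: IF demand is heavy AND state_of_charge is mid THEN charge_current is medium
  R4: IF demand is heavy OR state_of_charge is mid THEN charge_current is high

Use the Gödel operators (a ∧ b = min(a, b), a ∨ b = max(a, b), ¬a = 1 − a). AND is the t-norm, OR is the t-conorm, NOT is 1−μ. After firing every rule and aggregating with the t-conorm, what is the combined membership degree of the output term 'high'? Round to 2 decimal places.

R1: idle=0.47, low=0.92; AND[min(a, b)] → w = 0.47
R2: mid=0.13, moderate=0.14; AND[min(a, b)] → w = 0.13
R3: heavy=0.83, mid=0.13; AND[min(a, b)] → w = 0.13
R4: heavy=0.83, mid=0.13; OR[max(a, b)] → w = 0.83
Rules with consequent 'high': {R2, R4} → strengths 0.13, 0.83
Aggregate via t-conorm [max(a, b)]: 0.83

0.83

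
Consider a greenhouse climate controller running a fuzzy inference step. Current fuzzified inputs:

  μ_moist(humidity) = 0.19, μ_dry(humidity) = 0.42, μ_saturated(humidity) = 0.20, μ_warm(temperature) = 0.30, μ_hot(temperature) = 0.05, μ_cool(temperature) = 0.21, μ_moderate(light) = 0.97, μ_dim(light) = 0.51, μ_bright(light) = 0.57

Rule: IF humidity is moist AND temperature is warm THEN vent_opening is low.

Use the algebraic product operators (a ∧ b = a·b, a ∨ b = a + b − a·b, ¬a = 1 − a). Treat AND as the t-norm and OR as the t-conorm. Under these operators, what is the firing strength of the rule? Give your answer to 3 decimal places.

0.057

firing strength: moist=0.19, warm=0.30; AND[a·b] → w = 0.0570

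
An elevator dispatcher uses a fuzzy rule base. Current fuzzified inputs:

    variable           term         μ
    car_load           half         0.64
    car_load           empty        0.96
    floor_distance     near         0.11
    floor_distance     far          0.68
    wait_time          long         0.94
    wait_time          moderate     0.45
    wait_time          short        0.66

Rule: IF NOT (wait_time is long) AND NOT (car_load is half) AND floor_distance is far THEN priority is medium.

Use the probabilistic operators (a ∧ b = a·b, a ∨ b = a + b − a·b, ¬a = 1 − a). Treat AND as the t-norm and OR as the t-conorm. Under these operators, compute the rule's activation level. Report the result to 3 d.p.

0.015

firing strength: ¬long=1−0.94=0.06, ¬half=1−0.64=0.36, far=0.68; AND[a·b] → w = 0.0147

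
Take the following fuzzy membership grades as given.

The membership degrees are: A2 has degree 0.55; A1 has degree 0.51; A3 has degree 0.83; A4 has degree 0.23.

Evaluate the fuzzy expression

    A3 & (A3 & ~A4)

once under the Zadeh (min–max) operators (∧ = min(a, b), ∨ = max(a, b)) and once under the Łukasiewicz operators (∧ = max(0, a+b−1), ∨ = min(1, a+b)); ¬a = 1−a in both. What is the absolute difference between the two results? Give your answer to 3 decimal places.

Under Zadeh (min–max):
  ~A4 = 1 − 0.23 = 0.77
  A3 & ~A4 = min(a, b) on (0.83, 0.77) = 0.77
  A3 & (A3 & ~A4) = min(a, b) on (0.83, 0.77) = 0.77
  → value = 0.7700
Under Łukasiewicz:
  ~A4 = 1 − 0.23 = 0.77
  A3 & ~A4 = max(0, a+b−1) on (0.83, 0.77) = 0.60
  A3 & (A3 & ~A4) = max(0, a+b−1) on (0.83, 0.60) = 0.43
  → value = 0.4300
|0.7700 − 0.4300| = 0.340

0.340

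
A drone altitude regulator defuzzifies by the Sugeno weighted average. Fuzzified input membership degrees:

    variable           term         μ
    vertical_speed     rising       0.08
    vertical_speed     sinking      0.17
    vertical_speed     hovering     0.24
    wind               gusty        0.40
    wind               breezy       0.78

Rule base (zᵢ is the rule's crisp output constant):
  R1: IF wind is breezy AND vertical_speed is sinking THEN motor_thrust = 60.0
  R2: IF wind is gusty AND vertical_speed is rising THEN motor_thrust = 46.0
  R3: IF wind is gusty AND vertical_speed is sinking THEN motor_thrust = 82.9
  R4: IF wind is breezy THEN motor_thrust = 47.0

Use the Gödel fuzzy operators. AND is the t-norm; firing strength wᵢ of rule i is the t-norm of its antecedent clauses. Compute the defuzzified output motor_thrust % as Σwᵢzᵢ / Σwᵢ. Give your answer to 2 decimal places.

R1 (z=60.0): breezy=0.78, sinking=0.17; AND[min(a, b)] → w = 0.17
R2 (z=46.0): gusty=0.40, rising=0.08; AND[min(a, b)] → w = 0.08
R3 (z=82.9): gusty=0.40, sinking=0.17; AND[min(a, b)] → w = 0.17
R4 (z=47.0): breezy=0.78 → w = 0.78
Weighted average = (0.17·60.0 + 0.08·46.0 + 0.17·82.9 + 0.78·47.0) / (0.17 + 0.08 + 0.17 + 0.78)
  = 64.6330 / 1.2000 = 53.86

53.86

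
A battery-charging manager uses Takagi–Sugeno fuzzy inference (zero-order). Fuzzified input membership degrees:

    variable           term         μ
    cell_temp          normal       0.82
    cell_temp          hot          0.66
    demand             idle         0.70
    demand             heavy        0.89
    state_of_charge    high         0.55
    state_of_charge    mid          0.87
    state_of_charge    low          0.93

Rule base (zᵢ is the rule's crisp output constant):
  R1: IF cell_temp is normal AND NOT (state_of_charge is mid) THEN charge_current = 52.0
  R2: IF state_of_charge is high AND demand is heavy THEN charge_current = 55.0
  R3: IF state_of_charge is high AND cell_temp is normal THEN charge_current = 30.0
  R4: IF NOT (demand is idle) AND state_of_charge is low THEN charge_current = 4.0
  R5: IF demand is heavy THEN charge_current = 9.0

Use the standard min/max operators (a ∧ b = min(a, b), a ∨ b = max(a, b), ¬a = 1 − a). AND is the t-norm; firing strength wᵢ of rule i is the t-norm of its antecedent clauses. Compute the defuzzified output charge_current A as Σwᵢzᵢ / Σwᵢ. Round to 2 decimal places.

R1 (z=52.0): normal=0.82, ¬mid=1−0.87=0.13; AND[min(a, b)] → w = 0.13
R2 (z=55.0): high=0.55, heavy=0.89; AND[min(a, b)] → w = 0.55
R3 (z=30.0): high=0.55, normal=0.82; AND[min(a, b)] → w = 0.55
R4 (z=4.0): ¬idle=1−0.70=0.30, low=0.93; AND[min(a, b)] → w = 0.30
R5 (z=9.0): heavy=0.89 → w = 0.89
Weighted average = (0.13·52.0 + 0.55·55.0 + 0.55·30.0 + 0.30·4.0 + 0.89·9.0) / (0.13 + 0.55 + 0.55 + 0.30 + 0.89)
  = 62.7200 / 2.4200 = 25.92

25.92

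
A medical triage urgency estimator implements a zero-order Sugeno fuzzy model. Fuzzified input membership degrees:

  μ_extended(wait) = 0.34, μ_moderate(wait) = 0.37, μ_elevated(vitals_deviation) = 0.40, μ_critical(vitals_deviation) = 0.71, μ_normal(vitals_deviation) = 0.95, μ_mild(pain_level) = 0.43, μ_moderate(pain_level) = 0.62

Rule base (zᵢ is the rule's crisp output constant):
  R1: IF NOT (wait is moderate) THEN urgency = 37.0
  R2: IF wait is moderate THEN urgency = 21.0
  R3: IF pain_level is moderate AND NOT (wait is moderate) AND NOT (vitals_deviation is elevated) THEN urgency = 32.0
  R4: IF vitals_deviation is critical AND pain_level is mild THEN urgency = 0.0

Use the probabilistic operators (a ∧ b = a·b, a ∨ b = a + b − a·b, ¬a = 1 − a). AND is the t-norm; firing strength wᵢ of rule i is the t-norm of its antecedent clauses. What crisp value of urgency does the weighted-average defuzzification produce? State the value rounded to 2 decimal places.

R1 (z=37.0): ¬moderate=1−0.37=0.63 → w = 0.6300
R2 (z=21.0): moderate=0.37 → w = 0.3700
R3 (z=32.0): moderate=0.62, ¬moderate=1−0.37=0.63, ¬elevated=1−0.40=0.60; AND[a·b] → w = 0.2344
R4 (z=0.0): critical=0.71, mild=0.43; AND[a·b] → w = 0.3053
Weighted average = (0.6300·37.0 + 0.3700·21.0 + 0.2344·32.0 + 0.3053·0.0) / (0.6300 + 0.3700 + 0.2344 + 0.3053)
  = 38.5795 / 1.5397 = 25.06

25.06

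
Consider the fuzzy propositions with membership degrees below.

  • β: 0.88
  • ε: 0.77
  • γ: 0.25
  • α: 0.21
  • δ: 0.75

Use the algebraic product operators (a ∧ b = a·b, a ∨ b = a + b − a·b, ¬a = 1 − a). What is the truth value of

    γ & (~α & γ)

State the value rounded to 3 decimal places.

~α = 1 − 0.2100 = 0.7900
~α & γ = a·b on (0.7900, 0.2500) = 0.1975
γ & (~α & γ) = a·b on (0.2500, 0.1975) = 0.0494

0.049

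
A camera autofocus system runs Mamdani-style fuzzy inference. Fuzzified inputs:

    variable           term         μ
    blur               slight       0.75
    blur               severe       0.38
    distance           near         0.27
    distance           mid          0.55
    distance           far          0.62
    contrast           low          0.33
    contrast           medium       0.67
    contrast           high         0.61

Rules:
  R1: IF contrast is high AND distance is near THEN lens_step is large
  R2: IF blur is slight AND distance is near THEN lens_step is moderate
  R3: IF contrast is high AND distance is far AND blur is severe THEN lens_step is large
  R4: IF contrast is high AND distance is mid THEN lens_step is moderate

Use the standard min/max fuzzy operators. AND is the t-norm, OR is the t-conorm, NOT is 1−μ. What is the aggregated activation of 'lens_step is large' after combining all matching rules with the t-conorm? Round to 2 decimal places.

0.38

R1: high=0.61, near=0.27; AND[min(a, b)] → w = 0.27
R2: slight=0.75, near=0.27; AND[min(a, b)] → w = 0.27
R3: high=0.61, far=0.62, severe=0.38; AND[min(a, b)] → w = 0.38
R4: high=0.61, mid=0.55; AND[min(a, b)] → w = 0.55
Rules with consequent 'large': {R1, R3} → strengths 0.27, 0.38
Aggregate via t-conorm [max(a, b)]: 0.38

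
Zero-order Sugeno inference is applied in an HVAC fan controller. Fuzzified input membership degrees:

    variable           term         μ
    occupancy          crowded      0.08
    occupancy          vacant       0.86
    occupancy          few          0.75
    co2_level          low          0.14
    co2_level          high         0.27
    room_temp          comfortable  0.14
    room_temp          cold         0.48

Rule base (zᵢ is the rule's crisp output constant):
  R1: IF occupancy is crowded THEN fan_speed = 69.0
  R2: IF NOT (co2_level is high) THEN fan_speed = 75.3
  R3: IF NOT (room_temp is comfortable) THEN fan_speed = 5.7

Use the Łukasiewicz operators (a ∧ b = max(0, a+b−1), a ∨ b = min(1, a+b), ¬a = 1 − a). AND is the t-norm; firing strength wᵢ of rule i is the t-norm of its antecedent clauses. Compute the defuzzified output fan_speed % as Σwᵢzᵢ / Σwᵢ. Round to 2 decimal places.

39.16

R1 (z=69.0): crowded=0.08 → w = 0.08
R2 (z=75.3): ¬high=1−0.27=0.73 → w = 0.73
R3 (z=5.7): ¬comfortable=1−0.14=0.86 → w = 0.86
Weighted average = (0.08·69.0 + 0.73·75.3 + 0.86·5.7) / (0.08 + 0.73 + 0.86)
  = 65.3910 / 1.6700 = 39.16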